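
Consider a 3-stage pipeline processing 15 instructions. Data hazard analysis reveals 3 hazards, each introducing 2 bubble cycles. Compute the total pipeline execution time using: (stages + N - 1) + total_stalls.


Base cycles = 3 + 15 - 1 = 17
Total stalls = 3 * 2 = 6
Total = 17 + 6 = 23

23


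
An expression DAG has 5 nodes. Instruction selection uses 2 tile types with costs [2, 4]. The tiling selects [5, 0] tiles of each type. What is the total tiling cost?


Total cost = sum(count_i * cost_i)
= 5*2 + 0*4
= 10

10


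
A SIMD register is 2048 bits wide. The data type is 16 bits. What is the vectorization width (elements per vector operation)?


Width = SIMD bits / data type bits
= 2048 / 16 = 128

128


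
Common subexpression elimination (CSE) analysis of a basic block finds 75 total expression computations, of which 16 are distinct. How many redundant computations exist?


CSE count = total expressions - unique expressions
= 75 - 16 = 59

59


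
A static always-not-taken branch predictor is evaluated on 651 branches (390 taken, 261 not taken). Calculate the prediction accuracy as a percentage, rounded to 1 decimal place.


Predictor: always-not-taken
Correct predictions = 261
Accuracy = 261 / 651 * 100 = 40.1%

40.1


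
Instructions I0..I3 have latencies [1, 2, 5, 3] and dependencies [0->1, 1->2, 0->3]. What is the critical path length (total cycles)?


Compute longest path through dependency graph: dist(Ik) = max over predecessors of dist + latency(Ik).
dist(I0) = latency 1 = 1
dist(I1) = dist(I0) + 2 = 1 + 2 = 3
dist(I2) = dist(I1) + 5 = 3 + 5 = 8
dist(I3) = dist(I0) + 3 = 1 + 3 = 4
Critical path = max dist = 8

8


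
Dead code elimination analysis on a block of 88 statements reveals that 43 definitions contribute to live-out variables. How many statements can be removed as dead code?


Dead code = total statements - live definitions
= 88 - 43 = 45

45


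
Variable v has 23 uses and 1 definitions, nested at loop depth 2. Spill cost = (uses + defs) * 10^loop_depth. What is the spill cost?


uses + defs = 23 + 1 = 24
10^2 = 100
Spill cost = 24 * 100 = 2400

2400


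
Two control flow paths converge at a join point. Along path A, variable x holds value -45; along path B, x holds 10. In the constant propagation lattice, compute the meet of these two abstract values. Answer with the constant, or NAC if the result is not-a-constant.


Meet operation: if both paths give the same constant, result is that constant; if they differ, result is NAC (not-a-constant).
Path A: -45, Path B: 10 -> differ
Result: not-a-constant -> NAC

NAC


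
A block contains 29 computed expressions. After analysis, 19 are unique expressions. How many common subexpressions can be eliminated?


CSE count = total expressions - unique expressions
= 29 - 19 = 10

10


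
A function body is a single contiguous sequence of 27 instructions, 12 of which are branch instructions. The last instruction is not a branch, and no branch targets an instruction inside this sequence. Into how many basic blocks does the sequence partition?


With no in-sequence branch targets, the leaders are the first instruction plus the instruction after each branch.
Number of basic blocks = branches + 1
= 12 + 1 = 13

13


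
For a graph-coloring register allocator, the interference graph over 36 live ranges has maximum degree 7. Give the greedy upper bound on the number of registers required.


Greedy coloring never needs more than (max_degree + 1) colors: when coloring a vertex, at most max_degree neighbors are already colored.
Upper bound = 7 + 1 = 8

8


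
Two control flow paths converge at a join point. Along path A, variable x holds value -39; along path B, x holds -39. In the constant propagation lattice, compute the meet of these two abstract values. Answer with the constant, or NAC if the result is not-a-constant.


Meet operation: if both paths give the same constant, result is that constant; if they differ, result is NAC (not-a-constant).
Path A: -39, Path B: -39 -> equal
Result: constant -> -39

-39


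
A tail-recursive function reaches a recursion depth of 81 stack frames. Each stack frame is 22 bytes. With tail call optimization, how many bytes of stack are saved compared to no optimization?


Without TCO: 81 * 22 = 1782 bytes
With TCO: reuse 1 frame = 22 bytes
Savings = 1782 - 22 = 1760

1760


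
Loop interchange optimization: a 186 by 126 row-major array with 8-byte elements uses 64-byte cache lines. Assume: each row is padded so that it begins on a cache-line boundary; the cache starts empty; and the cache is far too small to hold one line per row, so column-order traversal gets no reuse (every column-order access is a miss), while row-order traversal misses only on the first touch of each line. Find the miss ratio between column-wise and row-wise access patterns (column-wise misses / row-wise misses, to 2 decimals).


Each row occupies 126 * 8 = 1008 bytes and starts on a line boundary, so it spans ceil(1008 / 64) = 16 cache lines.
Row-major traversal misses (one per line touched): 186 * ceil(126 * 8 / 64) = 2976
Column-major traversal misses (no reuse, every access misses): 186 * 126 = 23436
Ratio = 23436 / 2976 = 7.88

7.88


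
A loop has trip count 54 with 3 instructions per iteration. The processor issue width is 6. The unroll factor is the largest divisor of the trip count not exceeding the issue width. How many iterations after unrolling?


Largest divisor of 54 <= 6 is 6
New iterations = 54 / 6 = 9

9


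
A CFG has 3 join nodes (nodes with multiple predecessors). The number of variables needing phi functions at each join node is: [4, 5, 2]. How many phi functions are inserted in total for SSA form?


Total phi functions = sum of phi functions at each join node
= 4 + 5 + 2 = 11

11


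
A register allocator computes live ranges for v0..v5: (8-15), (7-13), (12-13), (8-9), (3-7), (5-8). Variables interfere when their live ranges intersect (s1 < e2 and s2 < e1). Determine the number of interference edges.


Check all pairs for overlapping intervals.
Two intervals (s1,e1) and (s2,e2) overlap if s1 < e2 and s2 < e1.
v0 (8-15) vs v1..v5: overlaps v1, v2, v3 -> 3
v1 (7-13) vs v2..v5: overlaps v2, v3, v5 -> 3
v2 (12-13) vs v3..v5: overlaps none -> 0
v3 (8-9) vs v4..v5: overlaps none -> 0
v4 (3-7) vs v5: overlaps v5 -> 1
Total overlapping pairs = 3 + 3 + 0 + 0 + 1 = 7

7


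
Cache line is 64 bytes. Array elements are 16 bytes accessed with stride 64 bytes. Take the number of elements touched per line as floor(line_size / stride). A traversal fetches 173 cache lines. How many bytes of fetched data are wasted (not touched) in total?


Elements per line = floor(64 / 64) = 1
Bytes used per line = 1 * 16 = 16
Wasted per line = 64 - 16 = 48
Total wasted = 48 * 173 = 8304

8304


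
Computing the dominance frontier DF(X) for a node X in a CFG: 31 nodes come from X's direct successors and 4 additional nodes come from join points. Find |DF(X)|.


DF(X) = direct successor contributions + join point contributions
= 31 + 4 = 35

35


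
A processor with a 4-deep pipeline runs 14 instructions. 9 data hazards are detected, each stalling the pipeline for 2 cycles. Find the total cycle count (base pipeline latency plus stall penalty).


Base cycles = 4 + 14 - 1 = 17
Total stalls = 9 * 2 = 18
Total = 17 + 18 = 35

35


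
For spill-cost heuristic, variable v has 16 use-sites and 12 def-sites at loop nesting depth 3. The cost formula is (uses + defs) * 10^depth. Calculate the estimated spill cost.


uses + defs = 16 + 12 = 28
10^3 = 1000
Spill cost = 28 * 1000 = 28000

28000


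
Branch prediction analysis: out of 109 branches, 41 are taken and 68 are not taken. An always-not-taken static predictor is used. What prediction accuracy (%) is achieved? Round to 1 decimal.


Predictor: always-not-taken
Correct predictions = 68
Accuracy = 68 / 109 * 100 = 62.4%

62.4


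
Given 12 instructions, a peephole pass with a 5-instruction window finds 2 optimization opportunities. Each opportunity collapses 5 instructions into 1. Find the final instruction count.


Each match removes 4 instructions.
Total removed = 2 * 4 = 8
Remaining = 12 - 8 = 4

4


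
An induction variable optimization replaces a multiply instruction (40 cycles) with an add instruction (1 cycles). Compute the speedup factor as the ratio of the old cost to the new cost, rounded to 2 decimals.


Ratio = mult_cost / add_cost = 40 / 1 = 40.0

40.0


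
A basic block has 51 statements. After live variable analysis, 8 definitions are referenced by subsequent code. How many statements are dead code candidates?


Dead code = total statements - live definitions
= 51 - 8 = 43

43


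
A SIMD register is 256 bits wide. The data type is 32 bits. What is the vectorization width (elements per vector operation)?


Width = SIMD bits / data type bits
= 256 / 32 = 8

8


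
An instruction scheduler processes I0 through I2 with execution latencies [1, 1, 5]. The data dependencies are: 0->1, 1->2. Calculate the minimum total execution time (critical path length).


Compute longest path through dependency graph: dist(Ik) = max over predecessors of dist + latency(Ik).
dist(I0) = latency 1 = 1
dist(I1) = dist(I0) + 1 = 1 + 1 = 2
dist(I2) = dist(I1) + 5 = 2 + 5 = 7
Critical path = max dist = 7

7


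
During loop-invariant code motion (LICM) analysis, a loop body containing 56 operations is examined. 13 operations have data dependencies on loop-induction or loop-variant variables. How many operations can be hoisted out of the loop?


Invariant candidates = total - loop-dependent
= 56 - 13 = 43

43


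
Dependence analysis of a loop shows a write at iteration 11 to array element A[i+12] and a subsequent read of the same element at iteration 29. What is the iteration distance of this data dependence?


Distance = read iteration - write iteration
= 29 - 11 = 18

18


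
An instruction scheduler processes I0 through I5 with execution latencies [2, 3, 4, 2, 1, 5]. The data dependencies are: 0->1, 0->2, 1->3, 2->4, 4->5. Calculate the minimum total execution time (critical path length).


Compute longest path through dependency graph: dist(Ik) = max over predecessors of dist + latency(Ik).
dist(I0) = latency 2 = 2
dist(I1) = dist(I0) + 3 = 2 + 3 = 5
dist(I2) = dist(I0) + 4 = 2 + 4 = 6
dist(I3) = dist(I1) + 2 = 5 + 2 = 7
dist(I4) = dist(I2) + 1 = 6 + 1 = 7
dist(I5) = dist(I4) + 5 = 7 + 5 = 12
Critical path = max dist = 12

12


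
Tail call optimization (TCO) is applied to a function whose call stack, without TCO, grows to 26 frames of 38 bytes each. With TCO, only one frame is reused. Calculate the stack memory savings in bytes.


Without TCO: 26 * 38 = 988 bytes
With TCO: reuse 1 frame = 38 bytes
Savings = 988 - 38 = 950

950


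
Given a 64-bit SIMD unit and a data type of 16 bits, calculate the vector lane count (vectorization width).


Width = SIMD bits / data type bits
= 64 / 16 = 4

4


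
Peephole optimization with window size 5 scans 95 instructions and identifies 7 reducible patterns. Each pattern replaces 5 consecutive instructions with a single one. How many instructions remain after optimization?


Each match removes 4 instructions.
Total removed = 7 * 4 = 28
Remaining = 95 - 28 = 67

67


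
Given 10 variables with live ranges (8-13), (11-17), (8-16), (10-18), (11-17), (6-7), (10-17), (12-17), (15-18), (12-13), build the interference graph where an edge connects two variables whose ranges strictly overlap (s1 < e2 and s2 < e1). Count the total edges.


Check all pairs for overlapping intervals.
Two intervals (s1,e1) and (s2,e2) overlap if s1 < e2 and s2 < e1.
v0 (8-13) vs v1..v9: overlaps v1, v2, v3, v4, v6, v7, v9 -> 7
v1 (11-17) vs v2..v9: overlaps v2, v3, v4, v6, v7, v8, v9 -> 7
v2 (8-16) vs v3..v9: overlaps v3, v4, v6, v7, v8, v9 -> 6
v3 (10-18) vs v4..v9: overlaps v4, v6, v7, v8, v9 -> 5
v4 (11-17) vs v5..v9: overlaps v6, v7, v8, v9 -> 4
v5 (6-7) vs v6..v9: overlaps none -> 0
v6 (10-17) vs v7..v9: overlaps v7, v8, v9 -> 3
v7 (12-17) vs v8..v9: overlaps v8, v9 -> 2
v8 (15-18) vs v9: overlaps none -> 0
Total overlapping pairs = 7 + 7 + 6 + 5 + 4 + 0 + 3 + 2 + 0 = 34

34


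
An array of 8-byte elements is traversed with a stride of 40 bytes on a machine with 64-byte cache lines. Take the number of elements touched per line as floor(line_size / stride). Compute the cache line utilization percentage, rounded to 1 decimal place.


Elements per cache line = floor(64 / 40) = 1
Bytes used = 1 * 8 = 8
Utilization = 8 / 64 * 100 = 12.5%

12.5


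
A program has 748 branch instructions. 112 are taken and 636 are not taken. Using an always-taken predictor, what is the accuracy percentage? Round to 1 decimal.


Predictor: always-taken
Correct predictions = 112
Accuracy = 112 / 748 * 100 = 15.0%

15.0


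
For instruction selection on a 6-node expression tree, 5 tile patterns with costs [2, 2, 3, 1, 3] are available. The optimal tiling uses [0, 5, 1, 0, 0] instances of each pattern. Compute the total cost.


Total cost = sum(count_i * cost_i)
= 0*2 + 5*2 + 1*3 + 0*1 + 0*3
= 13

13


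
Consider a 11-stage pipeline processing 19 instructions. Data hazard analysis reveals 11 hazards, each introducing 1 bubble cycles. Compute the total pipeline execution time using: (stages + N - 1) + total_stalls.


Base cycles = 11 + 19 - 1 = 29
Total stalls = 11 * 1 = 11
Total = 29 + 11 = 40

40


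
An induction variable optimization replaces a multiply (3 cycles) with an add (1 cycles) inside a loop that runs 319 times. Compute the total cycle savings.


Per-iteration saving = 3 - 1 = 2
Total saved = 319 * 2 = 638

638


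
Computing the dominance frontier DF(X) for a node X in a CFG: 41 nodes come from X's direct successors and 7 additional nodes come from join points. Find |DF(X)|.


DF(X) = direct successor contributions + join point contributions
= 41 + 7 = 48

48


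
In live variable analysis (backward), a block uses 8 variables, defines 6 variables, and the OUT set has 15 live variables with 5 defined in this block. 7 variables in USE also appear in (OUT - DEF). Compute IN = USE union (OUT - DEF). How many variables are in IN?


OUT - DEF: 15 - 5 = 10
|IN| = |USE| + |OUT - DEF| - |USE ∩ (OUT - DEF)| = 8 + 10 - 7 = 11

11


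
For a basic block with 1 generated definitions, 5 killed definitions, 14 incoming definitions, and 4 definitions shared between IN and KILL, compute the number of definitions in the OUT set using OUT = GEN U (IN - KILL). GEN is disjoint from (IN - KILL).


IN - KILL: 14 - 4 = 10 surviving definitions
OUT = GEN + surviving = 1 + 10 = 11

11


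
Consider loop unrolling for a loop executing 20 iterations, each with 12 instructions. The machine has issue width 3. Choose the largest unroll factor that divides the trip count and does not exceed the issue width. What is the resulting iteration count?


Largest divisor of 20 <= 3 is 2
New iterations = 20 / 2 = 10

10


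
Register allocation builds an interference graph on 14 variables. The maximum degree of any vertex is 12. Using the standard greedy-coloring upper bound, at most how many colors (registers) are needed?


Greedy coloring never needs more than (max_degree + 1) colors: when coloring a vertex, at most max_degree neighbors are already colored.
Upper bound = 12 + 1 = 13

13


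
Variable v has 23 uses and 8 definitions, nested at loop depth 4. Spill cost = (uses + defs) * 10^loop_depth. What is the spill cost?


uses + defs = 23 + 8 = 31
10^4 = 10000
Spill cost = 31 * 10000 = 310000

310000


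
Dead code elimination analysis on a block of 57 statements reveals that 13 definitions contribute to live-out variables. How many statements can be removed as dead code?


Dead code = total statements - live definitions
= 57 - 13 = 44

44


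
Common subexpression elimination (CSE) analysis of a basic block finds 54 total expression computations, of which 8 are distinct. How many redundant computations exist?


CSE count = total expressions - unique expressions
= 54 - 8 = 46

46


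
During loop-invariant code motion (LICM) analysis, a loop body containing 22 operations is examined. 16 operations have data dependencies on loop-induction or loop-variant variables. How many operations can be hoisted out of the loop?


Invariant candidates = total - loop-dependent
= 22 - 16 = 6

6


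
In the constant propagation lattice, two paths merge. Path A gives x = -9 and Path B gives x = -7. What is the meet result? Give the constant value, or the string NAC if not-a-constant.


Meet operation: if both paths give the same constant, result is that constant; if they differ, result is NAC (not-a-constant).
Path A: -9, Path B: -7 -> differ
Result: not-a-constant -> NAC

NAC


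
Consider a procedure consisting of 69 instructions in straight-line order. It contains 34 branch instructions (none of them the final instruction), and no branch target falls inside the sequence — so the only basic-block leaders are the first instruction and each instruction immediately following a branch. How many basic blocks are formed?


With no in-sequence branch targets, the leaders are the first instruction plus the instruction after each branch.
Number of basic blocks = branches + 1
= 34 + 1 = 35

35


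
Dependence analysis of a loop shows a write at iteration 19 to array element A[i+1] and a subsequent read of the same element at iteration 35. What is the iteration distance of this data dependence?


Distance = read iteration - write iteration
= 35 - 19 = 16

16


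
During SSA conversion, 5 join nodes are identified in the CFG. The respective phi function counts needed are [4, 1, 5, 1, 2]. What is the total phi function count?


Total phi functions = sum of phi functions at each join node
= 4 + 1 + 5 + 1 + 2 = 13

13


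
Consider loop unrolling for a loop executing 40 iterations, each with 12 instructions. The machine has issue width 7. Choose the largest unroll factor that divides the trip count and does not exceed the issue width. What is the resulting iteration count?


Largest divisor of 40 <= 7 is 5
New iterations = 40 / 5 = 8

8


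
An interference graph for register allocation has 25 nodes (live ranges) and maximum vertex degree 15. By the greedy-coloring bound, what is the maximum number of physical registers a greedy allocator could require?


Greedy coloring never needs more than (max_degree + 1) colors: when coloring a vertex, at most max_degree neighbors are already colored.
Upper bound = 15 + 1 = 16

16


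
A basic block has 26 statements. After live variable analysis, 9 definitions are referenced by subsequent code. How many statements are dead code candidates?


Dead code = total statements - live definitions
= 26 - 9 = 17

17


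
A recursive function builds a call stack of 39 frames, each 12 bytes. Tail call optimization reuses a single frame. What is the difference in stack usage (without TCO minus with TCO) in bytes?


Without TCO: 39 * 12 = 468 bytes
With TCO: reuse 1 frame = 12 bytes
Savings = 468 - 12 = 456

456


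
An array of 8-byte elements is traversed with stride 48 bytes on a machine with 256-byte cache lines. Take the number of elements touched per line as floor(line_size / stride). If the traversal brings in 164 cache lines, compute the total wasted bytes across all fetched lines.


Elements per line = floor(256 / 48) = 5
Bytes used per line = 5 * 8 = 40
Wasted per line = 256 - 40 = 216
Total wasted = 216 * 164 = 35424

35424


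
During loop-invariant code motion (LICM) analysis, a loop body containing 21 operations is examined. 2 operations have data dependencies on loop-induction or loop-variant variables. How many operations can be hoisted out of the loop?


Invariant candidates = total - loop-dependent
= 21 - 2 = 19

19


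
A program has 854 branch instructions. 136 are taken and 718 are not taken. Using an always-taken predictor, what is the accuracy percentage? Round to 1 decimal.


Predictor: always-taken
Correct predictions = 136
Accuracy = 136 / 854 * 100 = 15.9%

15.9


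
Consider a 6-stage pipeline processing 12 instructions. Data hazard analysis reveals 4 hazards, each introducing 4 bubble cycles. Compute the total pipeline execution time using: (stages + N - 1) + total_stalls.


Base cycles = 6 + 12 - 1 = 17
Total stalls = 4 * 4 = 16
Total = 17 + 16 = 33

33


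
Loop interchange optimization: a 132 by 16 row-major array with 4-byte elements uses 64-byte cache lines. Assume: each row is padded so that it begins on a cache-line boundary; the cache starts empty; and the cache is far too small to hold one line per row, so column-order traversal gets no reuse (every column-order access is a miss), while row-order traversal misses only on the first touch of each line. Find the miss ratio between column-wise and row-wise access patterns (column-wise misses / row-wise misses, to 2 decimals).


Each row occupies 16 * 4 = 64 bytes and starts on a line boundary, so it spans ceil(64 / 64) = 1 cache lines.
Row-major traversal misses (one per line touched): 132 * ceil(16 * 4 / 64) = 132
Column-major traversal misses (no reuse, every access misses): 132 * 16 = 2112
Ratio = 2112 / 132 = 16.0

16.0


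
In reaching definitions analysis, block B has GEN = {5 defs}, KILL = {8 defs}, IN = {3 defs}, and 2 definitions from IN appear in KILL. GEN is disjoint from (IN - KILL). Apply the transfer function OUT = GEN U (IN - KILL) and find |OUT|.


IN - KILL: 3 - 2 = 1 surviving definitions
OUT = GEN + surviving = 5 + 1 = 6

6


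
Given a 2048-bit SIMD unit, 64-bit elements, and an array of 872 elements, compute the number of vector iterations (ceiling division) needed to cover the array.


Width = 2048 / 64 = 32 elements per vector op
Iterations = ceil(872 / 32) = 28

28


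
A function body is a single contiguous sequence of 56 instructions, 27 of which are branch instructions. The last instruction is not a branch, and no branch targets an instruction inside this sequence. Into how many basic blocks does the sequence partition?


With no in-sequence branch targets, the leaders are the first instruction plus the instruction after each branch.
Number of basic blocks = branches + 1
= 27 + 1 = 28

28


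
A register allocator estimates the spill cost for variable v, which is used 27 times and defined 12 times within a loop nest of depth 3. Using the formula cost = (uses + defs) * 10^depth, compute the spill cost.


uses + defs = 27 + 12 = 39
10^3 = 1000
Spill cost = 39 * 1000 = 39000

39000


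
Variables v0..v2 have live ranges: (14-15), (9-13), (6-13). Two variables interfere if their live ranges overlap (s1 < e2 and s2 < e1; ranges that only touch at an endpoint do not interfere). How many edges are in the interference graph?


Check all pairs for overlapping intervals.
Two intervals (s1,e1) and (s2,e2) overlap if s1 < e2 and s2 < e1.
v0 (14-15) vs v1..v2: overlaps none -> 0
v1 (9-13) vs v2: overlaps v2 -> 1
Total overlapping pairs = 0 + 1 = 1

1


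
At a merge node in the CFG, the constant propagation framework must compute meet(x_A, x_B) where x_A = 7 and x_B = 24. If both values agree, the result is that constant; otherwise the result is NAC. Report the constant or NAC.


Meet operation: if both paths give the same constant, result is that constant; if they differ, result is NAC (not-a-constant).
Path A: 7, Path B: 24 -> differ
Result: not-a-constant -> NAC

NAC


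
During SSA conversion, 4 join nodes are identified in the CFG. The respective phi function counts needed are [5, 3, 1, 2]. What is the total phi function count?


Total phi functions = sum of phi functions at each join node
= 5 + 3 + 1 + 2 = 11

11


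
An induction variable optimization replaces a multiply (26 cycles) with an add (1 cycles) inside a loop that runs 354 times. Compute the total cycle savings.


Per-iteration saving = 26 - 1 = 25
Total saved = 354 * 25 = 8850

8850


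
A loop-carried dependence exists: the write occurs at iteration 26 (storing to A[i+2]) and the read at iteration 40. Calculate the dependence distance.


Distance = read iteration - write iteration
= 40 - 26 = 14

14


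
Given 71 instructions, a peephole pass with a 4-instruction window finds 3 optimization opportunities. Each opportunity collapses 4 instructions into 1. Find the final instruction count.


Each match removes 3 instructions.
Total removed = 3 * 3 = 9
Remaining = 71 - 9 = 62

62


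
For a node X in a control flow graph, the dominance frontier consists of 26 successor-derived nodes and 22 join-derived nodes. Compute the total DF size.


DF(X) = direct successor contributions + join point contributions
= 26 + 22 = 48

48


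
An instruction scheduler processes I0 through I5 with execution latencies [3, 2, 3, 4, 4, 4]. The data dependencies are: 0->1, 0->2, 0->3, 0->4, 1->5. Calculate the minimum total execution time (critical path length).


Compute longest path through dependency graph: dist(Ik) = max over predecessors of dist + latency(Ik).
dist(I0) = latency 3 = 3
dist(I1) = dist(I0) + 2 = 3 + 2 = 5
dist(I2) = dist(I0) + 3 = 3 + 3 = 6
dist(I3) = dist(I0) + 4 = 3 + 4 = 7
dist(I4) = dist(I0) + 4 = 3 + 4 = 7
dist(I5) = dist(I1) + 4 = 5 + 4 = 9
Critical path = max dist = 9

9


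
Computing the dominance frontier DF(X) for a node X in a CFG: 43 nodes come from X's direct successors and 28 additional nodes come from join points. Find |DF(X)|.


DF(X) = direct successor contributions + join point contributions
= 43 + 28 = 71

71


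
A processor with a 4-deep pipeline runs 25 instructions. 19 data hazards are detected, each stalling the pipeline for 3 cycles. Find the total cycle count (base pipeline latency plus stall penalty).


Base cycles = 4 + 25 - 1 = 28
Total stalls = 19 * 3 = 57
Total = 28 + 57 = 85

85


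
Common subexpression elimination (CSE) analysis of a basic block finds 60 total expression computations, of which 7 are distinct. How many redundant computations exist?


CSE count = total expressions - unique expressions
= 60 - 7 = 53

53


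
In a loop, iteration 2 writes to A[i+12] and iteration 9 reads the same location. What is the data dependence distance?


Distance = read iteration - write iteration
= 9 - 2 = 7

7


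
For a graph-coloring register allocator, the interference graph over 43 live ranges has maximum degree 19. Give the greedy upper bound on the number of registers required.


Greedy coloring never needs more than (max_degree + 1) colors: when coloring a vertex, at most max_degree neighbors are already colored.
Upper bound = 19 + 1 = 20

20


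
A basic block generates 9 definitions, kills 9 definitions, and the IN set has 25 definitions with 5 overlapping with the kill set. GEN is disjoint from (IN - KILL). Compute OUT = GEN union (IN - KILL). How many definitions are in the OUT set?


IN - KILL: 25 - 5 = 20 surviving definitions
OUT = GEN + surviving = 9 + 20 = 29

29


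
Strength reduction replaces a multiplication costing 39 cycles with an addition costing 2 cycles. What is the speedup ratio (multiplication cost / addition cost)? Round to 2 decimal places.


Ratio = mult_cost / add_cost = 39 / 2 = 19.5

19.5


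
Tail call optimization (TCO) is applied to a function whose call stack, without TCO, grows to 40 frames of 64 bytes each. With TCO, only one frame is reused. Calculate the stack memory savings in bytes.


Without TCO: 40 * 64 = 2560 bytes
With TCO: reuse 1 frame = 64 bytes
Savings = 2560 - 64 = 2496

2496


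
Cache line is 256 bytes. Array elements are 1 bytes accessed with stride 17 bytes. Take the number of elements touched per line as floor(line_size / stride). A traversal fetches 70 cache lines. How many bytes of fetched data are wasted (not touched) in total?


Elements per line = floor(256 / 17) = 15
Bytes used per line = 15 * 1 = 15
Wasted per line = 256 - 15 = 241
Total wasted = 241 * 70 = 16870

16870


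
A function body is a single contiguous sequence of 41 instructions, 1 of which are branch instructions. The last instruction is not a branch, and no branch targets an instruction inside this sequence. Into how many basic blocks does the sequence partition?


With no in-sequence branch targets, the leaders are the first instruction plus the instruction after each branch.
Number of basic blocks = branches + 1
= 1 + 1 = 2

2


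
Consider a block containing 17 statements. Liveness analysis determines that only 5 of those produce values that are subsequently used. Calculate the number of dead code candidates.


Dead code = total statements - live definitions
= 17 - 5 = 12

12


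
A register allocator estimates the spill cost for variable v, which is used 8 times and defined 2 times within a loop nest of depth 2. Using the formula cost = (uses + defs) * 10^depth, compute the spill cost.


uses + defs = 8 + 2 = 10
10^2 = 100
Spill cost = 10 * 100 = 1000

1000


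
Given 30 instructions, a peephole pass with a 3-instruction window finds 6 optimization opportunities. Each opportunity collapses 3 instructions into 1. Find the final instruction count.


Each match removes 2 instructions.
Total removed = 6 * 2 = 12
Remaining = 30 - 12 = 18

18


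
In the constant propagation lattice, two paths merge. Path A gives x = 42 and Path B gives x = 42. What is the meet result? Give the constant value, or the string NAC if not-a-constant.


Meet operation: if both paths give the same constant, result is that constant; if they differ, result is NAC (not-a-constant).
Path A: 42, Path B: 42 -> equal
Result: constant -> 42

42


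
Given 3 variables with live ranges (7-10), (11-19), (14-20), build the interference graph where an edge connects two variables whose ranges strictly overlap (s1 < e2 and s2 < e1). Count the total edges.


Check all pairs for overlapping intervals.
Two intervals (s1,e1) and (s2,e2) overlap if s1 < e2 and s2 < e1.
v0 (7-10) vs v1..v2: overlaps none -> 0
v1 (11-19) vs v2: overlaps v2 -> 1
Total overlapping pairs = 0 + 1 = 1

1


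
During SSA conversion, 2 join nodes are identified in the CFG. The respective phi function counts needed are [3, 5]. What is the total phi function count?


Total phi functions = sum of phi functions at each join node
= 3 + 5 = 8

8


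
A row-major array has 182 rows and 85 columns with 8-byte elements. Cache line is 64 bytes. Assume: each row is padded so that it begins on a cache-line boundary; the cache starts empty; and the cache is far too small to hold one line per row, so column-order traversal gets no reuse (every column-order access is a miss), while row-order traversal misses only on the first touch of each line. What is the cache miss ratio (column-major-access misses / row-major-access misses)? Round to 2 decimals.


Each row occupies 85 * 8 = 680 bytes and starts on a line boundary, so it spans ceil(680 / 64) = 11 cache lines.
Row-major traversal misses (one per line touched): 182 * ceil(85 * 8 / 64) = 2002
Column-major traversal misses (no reuse, every access misses): 182 * 85 = 15470
Ratio = 15470 / 2002 = 7.73

7.73


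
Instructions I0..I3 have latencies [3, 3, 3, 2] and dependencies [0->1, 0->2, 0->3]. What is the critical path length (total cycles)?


Compute longest path through dependency graph: dist(Ik) = max over predecessors of dist + latency(Ik).
dist(I0) = latency 3 = 3
dist(I1) = dist(I0) + 3 = 3 + 3 = 6
dist(I2) = dist(I0) + 3 = 3 + 3 = 6
dist(I3) = dist(I0) + 2 = 3 + 2 = 5
Critical path = max dist = 6

6


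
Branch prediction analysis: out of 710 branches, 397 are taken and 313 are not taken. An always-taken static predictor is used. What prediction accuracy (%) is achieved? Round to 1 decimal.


Predictor: always-taken
Correct predictions = 397
Accuracy = 397 / 710 * 100 = 55.9%

55.9


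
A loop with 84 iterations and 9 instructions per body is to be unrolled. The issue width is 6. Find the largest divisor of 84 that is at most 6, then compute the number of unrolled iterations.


Largest divisor of 84 <= 6 is 6
New iterations = 84 / 6 = 14

14


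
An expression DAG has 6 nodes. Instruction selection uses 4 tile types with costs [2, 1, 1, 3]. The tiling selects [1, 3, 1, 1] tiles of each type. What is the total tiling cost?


Total cost = sum(count_i * cost_i)
= 1*2 + 3*1 + 1*1 + 1*3
= 9

9


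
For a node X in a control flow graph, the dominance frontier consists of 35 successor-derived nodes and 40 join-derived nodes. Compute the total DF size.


DF(X) = direct successor contributions + join point contributions
= 35 + 40 = 75

75


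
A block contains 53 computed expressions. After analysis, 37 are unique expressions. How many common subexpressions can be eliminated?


CSE count = total expressions - unique expressions
= 53 - 37 = 16

16


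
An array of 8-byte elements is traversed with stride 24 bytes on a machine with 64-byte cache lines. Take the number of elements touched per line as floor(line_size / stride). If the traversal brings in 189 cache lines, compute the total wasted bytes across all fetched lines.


Elements per line = floor(64 / 24) = 2
Bytes used per line = 2 * 8 = 16
Wasted per line = 64 - 16 = 48
Total wasted = 48 * 189 = 9072

9072


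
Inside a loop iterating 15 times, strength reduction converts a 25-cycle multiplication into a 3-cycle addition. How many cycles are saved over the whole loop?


Per-iteration saving = 25 - 3 = 22
Total saved = 15 * 22 = 330

330


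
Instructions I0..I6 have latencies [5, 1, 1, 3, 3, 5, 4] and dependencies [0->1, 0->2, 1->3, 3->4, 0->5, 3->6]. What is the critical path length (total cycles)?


Compute longest path through dependency graph: dist(Ik) = max over predecessors of dist + latency(Ik).
dist(I0) = latency 5 = 5
dist(I1) = dist(I0) + 1 = 5 + 1 = 6
dist(I2) = dist(I0) + 1 = 5 + 1 = 6
dist(I3) = dist(I1) + 3 = 6 + 3 = 9
dist(I4) = dist(I3) + 3 = 9 + 3 = 12
dist(I5) = dist(I0) + 5 = 5 + 5 = 10
dist(I6) = dist(I3) + 4 = 9 + 4 = 13
Critical path = max dist = 13

13


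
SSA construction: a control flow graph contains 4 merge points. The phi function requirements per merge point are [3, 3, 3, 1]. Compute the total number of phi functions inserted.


Total phi functions = sum of phi functions at each join node
= 3 + 3 + 3 + 1 = 10

10


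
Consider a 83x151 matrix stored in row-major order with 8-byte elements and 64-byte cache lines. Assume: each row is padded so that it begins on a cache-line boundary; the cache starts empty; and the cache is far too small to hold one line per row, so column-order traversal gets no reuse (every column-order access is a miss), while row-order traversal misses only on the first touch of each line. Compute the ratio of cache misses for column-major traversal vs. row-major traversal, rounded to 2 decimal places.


Each row occupies 151 * 8 = 1208 bytes and starts on a line boundary, so it spans ceil(1208 / 64) = 19 cache lines.
Row-major traversal misses (one per line touched): 83 * ceil(151 * 8 / 64) = 1577
Column-major traversal misses (no reuse, every access misses): 83 * 151 = 12533
Ratio = 12533 / 1577 = 7.95

7.95


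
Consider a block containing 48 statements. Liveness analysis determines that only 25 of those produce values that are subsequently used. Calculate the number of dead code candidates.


Dead code = total statements - live definitions
= 48 - 25 = 23

23


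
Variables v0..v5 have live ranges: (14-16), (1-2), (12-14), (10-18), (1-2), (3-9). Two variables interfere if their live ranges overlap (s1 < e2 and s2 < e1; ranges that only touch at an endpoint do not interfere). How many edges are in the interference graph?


Check all pairs for overlapping intervals.
Two intervals (s1,e1) and (s2,e2) overlap if s1 < e2 and s2 < e1.
v0 (14-16) vs v1..v5: overlaps v3 -> 1
v1 (1-2) vs v2..v5: overlaps v4 -> 1
v2 (12-14) vs v3..v5: overlaps v3 -> 1
v3 (10-18) vs v4..v5: overlaps none -> 0
v4 (1-2) vs v5: overlaps none -> 0
Total overlapping pairs = 1 + 1 + 1 + 0 + 0 = 3

3


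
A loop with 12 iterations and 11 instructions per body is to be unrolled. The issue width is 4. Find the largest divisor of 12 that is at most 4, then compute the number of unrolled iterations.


Largest divisor of 12 <= 4 is 4
New iterations = 12 / 4 = 3

3


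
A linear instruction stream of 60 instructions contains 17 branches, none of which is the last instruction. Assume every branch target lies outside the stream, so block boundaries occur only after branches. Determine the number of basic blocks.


With no in-sequence branch targets, the leaders are the first instruction plus the instruction after each branch.
Number of basic blocks = branches + 1
= 17 + 1 = 18

18


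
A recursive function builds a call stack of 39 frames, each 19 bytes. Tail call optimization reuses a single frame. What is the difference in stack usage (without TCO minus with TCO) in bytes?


Without TCO: 39 * 19 = 741 bytes
With TCO: reuse 1 frame = 19 bytes
Savings = 741 - 19 = 722

722


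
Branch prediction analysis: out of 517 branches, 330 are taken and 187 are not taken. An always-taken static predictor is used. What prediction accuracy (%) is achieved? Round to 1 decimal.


Predictor: always-taken
Correct predictions = 330
Accuracy = 330 / 517 * 100 = 63.8%

63.8


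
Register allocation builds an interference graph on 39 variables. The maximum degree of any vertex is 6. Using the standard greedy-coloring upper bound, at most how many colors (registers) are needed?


Greedy coloring never needs more than (max_degree + 1) colors: when coloring a vertex, at most max_degree neighbors are already colored.
Upper bound = 6 + 1 = 7

7


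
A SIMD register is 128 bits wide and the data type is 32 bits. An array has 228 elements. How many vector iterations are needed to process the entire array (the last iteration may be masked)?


Width = 128 / 32 = 4 elements per vector op
Iterations = ceil(228 / 4) = 57

57


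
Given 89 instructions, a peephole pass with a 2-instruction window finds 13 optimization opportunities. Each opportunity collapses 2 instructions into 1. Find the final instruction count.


Each match removes 1 instructions.
Total removed = 13 * 1 = 13
Remaining = 89 - 13 = 76

76


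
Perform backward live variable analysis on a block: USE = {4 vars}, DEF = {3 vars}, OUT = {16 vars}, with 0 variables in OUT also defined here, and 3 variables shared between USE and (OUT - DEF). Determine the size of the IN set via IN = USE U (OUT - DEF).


OUT - DEF: 16 - 0 = 16
|IN| = |USE| + |OUT - DEF| - |USE ∩ (OUT - DEF)| = 4 + 16 - 3 = 17

17


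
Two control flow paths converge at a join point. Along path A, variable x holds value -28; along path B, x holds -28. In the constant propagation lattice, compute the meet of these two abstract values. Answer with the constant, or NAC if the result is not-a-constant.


Meet operation: if both paths give the same constant, result is that constant; if they differ, result is NAC (not-a-constant).
Path A: -28, Path B: -28 -> equal
Result: constant -> -28

-28


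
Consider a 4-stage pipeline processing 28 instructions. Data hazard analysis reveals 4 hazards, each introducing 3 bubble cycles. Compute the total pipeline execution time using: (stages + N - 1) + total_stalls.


Base cycles = 4 + 28 - 1 = 31
Total stalls = 4 * 3 = 12
Total = 31 + 12 = 43

43


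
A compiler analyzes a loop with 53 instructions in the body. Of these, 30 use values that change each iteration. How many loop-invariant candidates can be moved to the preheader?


Invariant candidates = total - loop-dependent
= 53 - 30 = 23

23


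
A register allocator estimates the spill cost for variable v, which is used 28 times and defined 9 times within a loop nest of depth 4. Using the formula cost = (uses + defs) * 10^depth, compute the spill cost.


uses + defs = 28 + 9 = 37
10^4 = 10000
Spill cost = 37 * 10000 = 370000

370000
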